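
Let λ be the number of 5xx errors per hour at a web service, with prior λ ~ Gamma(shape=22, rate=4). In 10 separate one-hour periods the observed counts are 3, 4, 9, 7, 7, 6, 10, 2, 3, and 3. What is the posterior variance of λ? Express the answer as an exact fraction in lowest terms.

Total count: 3 + 4 + 9 + 7 + 7 + 6 + 10 + 2 + 3 + 3 = 54.
Total exposure: 10 hours.
Posterior: α' = 22 + 54 = 76, β' = 4 + 10 = 14.
Posterior variance = α'/β'² = 76/196 = 19/49.

19/49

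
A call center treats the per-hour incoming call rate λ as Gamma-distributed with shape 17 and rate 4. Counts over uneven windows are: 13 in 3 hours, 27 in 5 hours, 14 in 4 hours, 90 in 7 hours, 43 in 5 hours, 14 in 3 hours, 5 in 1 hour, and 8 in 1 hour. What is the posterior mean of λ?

Total count: 13 + 27 + 14 + 90 + 43 + 14 + 5 + 8 = 214.
Total exposure: 3 + 5 + 4 + 7 + 5 + 3 + 1 + 1 = 29 hours.
Conjugate update: add total count to the shape and total exposure to the rate, giving Gamma(231, 33).
Posterior mean = α'/β' = 231/33 = 7.

7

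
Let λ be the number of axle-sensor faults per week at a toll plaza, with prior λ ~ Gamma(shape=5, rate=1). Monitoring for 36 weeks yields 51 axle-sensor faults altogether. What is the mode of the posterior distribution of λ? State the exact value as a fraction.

Total count 51 over total exposure 36 weeks.
Gamma(α, β) with Poisson data over total exposure Σt gives posterior Gamma(α+Σx, β+Σt) = Gamma(56, 37).
Posterior mode = (α'−1)/β' = 55/37.

55/37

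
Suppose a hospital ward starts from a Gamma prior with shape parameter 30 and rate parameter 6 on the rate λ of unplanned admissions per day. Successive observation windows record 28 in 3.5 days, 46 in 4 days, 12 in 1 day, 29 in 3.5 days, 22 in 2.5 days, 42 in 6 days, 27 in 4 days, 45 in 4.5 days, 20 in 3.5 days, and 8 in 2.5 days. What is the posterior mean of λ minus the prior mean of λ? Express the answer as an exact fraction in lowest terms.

104/41

Total count: 28 + 46 + 12 + 29 + 22 + 42 + 27 + 45 + 20 + 8 = 279.
Total exposure: 3.5 + 4 + 1 + 3.5 + 2.5 + 6 + 4 + 4.5 + 3.5 + 2.5 = 35 days.
Conjugate update: add total count to the shape and total exposure to the rate, giving Gamma(309, 41).
Posterior mean = 309/41 = 309/41; prior mean = 30/6 = 5. Difference = 309/41 − 5 = 104/41.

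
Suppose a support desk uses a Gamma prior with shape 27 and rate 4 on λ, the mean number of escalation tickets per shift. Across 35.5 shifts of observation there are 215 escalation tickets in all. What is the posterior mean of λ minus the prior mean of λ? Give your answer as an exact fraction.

Total count 215 over total exposure 35.5 shifts.
By Gamma–Poisson conjugacy, the posterior is Gamma(α + Σx, β + Σt) = Gamma(27 + 215, 4 + 35.5) = Gamma(242, 79/2).
Posterior mean = 242/(79/2) = 484/79; prior mean = 27/4 = 27/4. Difference = 484/79 − 27/4 = -197/316.

-197/316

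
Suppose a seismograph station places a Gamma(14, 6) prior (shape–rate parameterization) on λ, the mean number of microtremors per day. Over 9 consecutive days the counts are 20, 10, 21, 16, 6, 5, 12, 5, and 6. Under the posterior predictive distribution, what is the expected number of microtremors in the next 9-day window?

69

Total count: 20 + 10 + 21 + 16 + 6 + 5 + 12 + 5 + 6 = 101.
Total exposure: 9 days.
Gamma(α, β) with Poisson data over total exposure Σt gives posterior Gamma(α+Σx, β+Σt) = Gamma(115, 15).
Predictive mean over a 9-day window = T·E[λ|data] = 9·115/15 = 69.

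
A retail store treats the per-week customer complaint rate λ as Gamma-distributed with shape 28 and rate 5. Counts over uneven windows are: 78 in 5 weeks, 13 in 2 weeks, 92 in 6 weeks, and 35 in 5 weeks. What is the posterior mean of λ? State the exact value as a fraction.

246/23

Total count: 78 + 13 + 92 + 35 = 218.
Total exposure: 5 + 2 + 6 + 5 = 18 weeks.
Gamma(α, β) with Poisson data over total exposure Σt gives posterior Gamma(α+Σx, β+Σt) = Gamma(246, 23).
Posterior mean = α'/β' = 246/23.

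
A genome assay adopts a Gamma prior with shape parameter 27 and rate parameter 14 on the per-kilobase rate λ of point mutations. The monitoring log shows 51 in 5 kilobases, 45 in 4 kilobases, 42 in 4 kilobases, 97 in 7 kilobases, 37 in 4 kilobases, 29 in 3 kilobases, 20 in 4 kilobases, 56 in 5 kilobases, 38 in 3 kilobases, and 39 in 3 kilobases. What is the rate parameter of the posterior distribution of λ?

56

Total count: 51 + 45 + 42 + 97 + 37 + 29 + 20 + 56 + 38 + 39 = 454.
Total exposure: 5 + 4 + 4 + 7 + 4 + 3 + 4 + 5 + 3 + 3 = 42 kilobases.
The Gamma prior is conjugate for the Poisson rate, so λ | data ~ Gamma(27+454, 14+42) = Gamma(481, 56).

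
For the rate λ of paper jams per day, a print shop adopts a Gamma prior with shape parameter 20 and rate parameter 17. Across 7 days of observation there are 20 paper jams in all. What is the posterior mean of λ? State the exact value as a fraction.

Total count 20 over total exposure 7 days.
Posterior: α' = 20 + 20 = 40, β' = 17 + 7 = 24.
Posterior mean = α'/β' = 40/24 = 5/3.

5/3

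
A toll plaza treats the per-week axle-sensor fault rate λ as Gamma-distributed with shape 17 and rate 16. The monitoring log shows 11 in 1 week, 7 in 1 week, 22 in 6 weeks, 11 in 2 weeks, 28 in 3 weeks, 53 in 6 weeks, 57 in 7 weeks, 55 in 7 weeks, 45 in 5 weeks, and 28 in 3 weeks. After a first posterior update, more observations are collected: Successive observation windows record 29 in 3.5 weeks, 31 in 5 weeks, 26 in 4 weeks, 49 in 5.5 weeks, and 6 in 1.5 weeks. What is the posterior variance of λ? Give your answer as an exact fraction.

1900/23409

Total count: 11 + 7 + 22 + 11 + 28 + 53 + 57 + 55 + 45 + 28 = 317.
Total exposure: 1 + 1 + 6 + 2 + 3 + 6 + 7 + 7 + 5 + 3 = 41 weeks.
After the first batch: Gamma(17 + 317, 16 + 41) = Gamma(334, 57).
Total count: 29 + 31 + 26 + 49 + 6 = 141.
Total exposure: 3.5 + 5 + 4 + 5.5 + 1.5 = 19.5 weeks.
After the second batch: Gamma(334 + 141, 57 + 19.5) = Gamma(475, 153/2).
Posterior variance = α'/β'² = 475/(23409/4) = 1900/23409.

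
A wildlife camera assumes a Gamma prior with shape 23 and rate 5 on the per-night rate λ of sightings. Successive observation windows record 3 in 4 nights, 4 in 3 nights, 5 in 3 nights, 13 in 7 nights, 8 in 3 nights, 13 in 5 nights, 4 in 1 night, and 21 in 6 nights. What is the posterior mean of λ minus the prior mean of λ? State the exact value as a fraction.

-381/185

Total count: 3 + 4 + 5 + 13 + 8 + 13 + 4 + 21 = 71.
Total exposure: 4 + 3 + 3 + 7 + 3 + 5 + 1 + 6 = 32 nights.
The Gamma prior is conjugate for the Poisson rate, so λ | data ~ Gamma(23+71, 5+32) = Gamma(94, 37).
Posterior mean = 94/37 = 94/37; prior mean = 23/5 = 23/5. Difference = 94/37 − 23/5 = -381/185.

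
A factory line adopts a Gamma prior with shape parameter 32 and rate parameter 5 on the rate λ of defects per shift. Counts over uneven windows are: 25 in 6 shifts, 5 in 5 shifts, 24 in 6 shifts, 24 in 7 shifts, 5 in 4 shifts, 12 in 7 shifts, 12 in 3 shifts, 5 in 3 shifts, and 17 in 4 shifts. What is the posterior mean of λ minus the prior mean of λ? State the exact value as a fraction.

-159/50

Total count: 25 + 5 + 24 + 24 + 5 + 12 + 12 + 5 + 17 = 129.
Total exposure: 6 + 5 + 6 + 7 + 4 + 7 + 3 + 3 + 4 = 45 shifts.
Posterior: α' = 32 + 129 = 161, β' = 5 + 45 = 50.
Posterior mean = 161/50 = 161/50; prior mean = 32/5 = 32/5. Difference = 161/50 − 32/5 = -159/50.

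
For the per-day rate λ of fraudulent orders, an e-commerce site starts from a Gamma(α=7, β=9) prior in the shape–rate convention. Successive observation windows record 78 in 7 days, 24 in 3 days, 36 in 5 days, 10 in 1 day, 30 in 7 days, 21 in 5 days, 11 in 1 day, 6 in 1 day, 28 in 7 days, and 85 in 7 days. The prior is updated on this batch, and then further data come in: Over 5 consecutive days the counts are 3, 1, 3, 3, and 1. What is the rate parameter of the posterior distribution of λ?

Total count: 78 + 24 + 36 + 10 + 30 + 21 + 11 + 6 + 28 + 85 = 329.
Total exposure: 7 + 3 + 5 + 1 + 7 + 5 + 1 + 1 + 7 + 7 = 44 days.
After the first batch: Gamma(7 + 329, 9 + 44) = Gamma(336, 53).
Total count: 3 + 1 + 3 + 3 + 1 = 11.
Total exposure: 5 days.
After the second batch: Gamma(336 + 11, 53 + 5) = Gamma(347, 58).

58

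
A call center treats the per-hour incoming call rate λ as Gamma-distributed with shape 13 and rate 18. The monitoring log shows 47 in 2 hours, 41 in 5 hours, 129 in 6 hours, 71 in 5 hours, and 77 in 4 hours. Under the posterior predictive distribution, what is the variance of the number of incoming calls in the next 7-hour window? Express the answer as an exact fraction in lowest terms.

Total count: 47 + 41 + 129 + 71 + 77 = 365.
Total exposure: 2 + 5 + 6 + 5 + 4 = 22 hours.
The Gamma prior is conjugate for the Poisson rate, so λ | data ~ Gamma(13+365, 18+22) = Gamma(378, 40).
The posterior predictive for a window of length T is Negative Binomial with variance T·α'·(β'+T)/β'² = 7·378·47/1600 = 62181/800.

62181/800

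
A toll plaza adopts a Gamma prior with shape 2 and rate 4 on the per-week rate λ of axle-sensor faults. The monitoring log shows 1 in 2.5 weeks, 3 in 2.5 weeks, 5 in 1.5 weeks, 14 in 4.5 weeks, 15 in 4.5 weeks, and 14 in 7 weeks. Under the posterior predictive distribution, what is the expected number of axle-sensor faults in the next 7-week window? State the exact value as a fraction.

756/53

Total count: 1 + 3 + 5 + 14 + 15 + 14 = 52.
Total exposure: 2.5 + 2.5 + 1.5 + 4.5 + 4.5 + 7 = 22.5 weeks.
Conjugate update: add total count to the shape and total exposure to the rate, giving Gamma(54, 53/2).
Predictive mean over a 7-week window = T·E[λ|data] = 7·54/(53/2) = 756/53.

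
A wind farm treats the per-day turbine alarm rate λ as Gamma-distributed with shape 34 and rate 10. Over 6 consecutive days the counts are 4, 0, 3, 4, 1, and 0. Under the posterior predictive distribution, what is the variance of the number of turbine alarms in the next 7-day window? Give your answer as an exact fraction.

3703/128

Total count: 4 + 0 + 3 + 4 + 1 + 0 = 12.
Total exposure: 6 days.
By Gamma–Poisson conjugacy, the posterior is Gamma(α + Σx, β + Σt) = Gamma(34 + 12, 10 + 6) = Gamma(46, 16).
The posterior predictive for a window of length T is Negative Binomial with variance T·α'·(β'+T)/β'² = 7·46·23/256 = 3703/128.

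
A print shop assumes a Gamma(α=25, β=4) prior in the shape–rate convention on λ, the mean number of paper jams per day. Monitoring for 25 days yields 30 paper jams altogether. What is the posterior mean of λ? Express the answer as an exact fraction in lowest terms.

Total count 30 over total exposure 25 days.
By Gamma–Poisson conjugacy, the posterior is Gamma(α + Σx, β + Σt) = Gamma(25 + 30, 4 + 25) = Gamma(55, 29).
Posterior mean = α'/β' = 55/29.

55/29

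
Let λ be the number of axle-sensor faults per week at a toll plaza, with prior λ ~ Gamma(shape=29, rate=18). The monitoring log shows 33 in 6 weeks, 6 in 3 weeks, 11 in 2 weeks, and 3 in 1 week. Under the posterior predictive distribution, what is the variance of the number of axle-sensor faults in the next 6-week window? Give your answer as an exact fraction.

492/25

Total count: 33 + 6 + 11 + 3 = 53.
Total exposure: 6 + 3 + 2 + 1 = 12 weeks.
By Gamma–Poisson conjugacy, the posterior is Gamma(α + Σx, β + Σt) = Gamma(29 + 53, 18 + 12) = Gamma(82, 30).
The posterior predictive for a window of length T is Negative Binomial with variance T·α'·(β'+T)/β'² = 6·82·36/900 = 492/25.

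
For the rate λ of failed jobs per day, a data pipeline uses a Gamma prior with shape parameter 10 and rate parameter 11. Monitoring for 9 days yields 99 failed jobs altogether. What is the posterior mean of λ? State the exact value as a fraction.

Total count 99 over total exposure 9 days.
By Gamma–Poisson conjugacy, the posterior is Gamma(α + Σx, β + Σt) = Gamma(10 + 99, 11 + 9) = Gamma(109, 20).
Posterior mean = α'/β' = 109/20.

109/20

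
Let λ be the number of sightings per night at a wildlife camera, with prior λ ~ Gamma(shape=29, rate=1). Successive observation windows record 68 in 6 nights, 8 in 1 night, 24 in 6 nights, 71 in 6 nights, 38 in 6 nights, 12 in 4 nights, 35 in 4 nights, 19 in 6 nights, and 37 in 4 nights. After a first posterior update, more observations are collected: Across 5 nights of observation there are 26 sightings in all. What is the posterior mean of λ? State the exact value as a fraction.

367/49

Total count: 68 + 8 + 24 + 71 + 38 + 12 + 35 + 19 + 37 = 312.
Total exposure: 6 + 1 + 6 + 6 + 6 + 4 + 4 + 6 + 4 = 43 nights.
After the first batch: Gamma(29 + 312, 1 + 43) = Gamma(341, 44).
Total count 26 over total exposure 5 nights.
After the second batch: Gamma(341 + 26, 44 + 5) = Gamma(367, 49).
Posterior mean = α'/β' = 367/49.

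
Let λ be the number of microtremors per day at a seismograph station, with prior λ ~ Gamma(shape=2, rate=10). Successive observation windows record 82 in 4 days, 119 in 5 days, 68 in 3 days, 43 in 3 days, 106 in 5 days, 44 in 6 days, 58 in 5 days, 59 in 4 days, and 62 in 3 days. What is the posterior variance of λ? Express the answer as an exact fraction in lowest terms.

643/2304

Total count: 82 + 119 + 68 + 43 + 106 + 44 + 58 + 59 + 62 = 641.
Total exposure: 4 + 5 + 3 + 3 + 5 + 6 + 5 + 4 + 3 = 38 days.
Posterior: α' = 2 + 641 = 643, β' = 10 + 38 = 48.
Posterior variance = α'/β'² = 643/2304.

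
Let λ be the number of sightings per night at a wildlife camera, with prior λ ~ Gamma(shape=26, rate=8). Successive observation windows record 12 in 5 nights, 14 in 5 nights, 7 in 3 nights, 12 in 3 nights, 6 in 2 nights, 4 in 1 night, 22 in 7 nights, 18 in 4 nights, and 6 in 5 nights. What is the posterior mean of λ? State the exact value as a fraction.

Total count: 12 + 14 + 7 + 12 + 6 + 4 + 22 + 18 + 6 = 101.
Total exposure: 5 + 5 + 3 + 3 + 2 + 1 + 7 + 4 + 5 = 35 nights.
Gamma(α, β) with Poisson data over total exposure Σt gives posterior Gamma(α+Σx, β+Σt) = Gamma(127, 43).
Posterior mean = α'/β' = 127/43.

127/43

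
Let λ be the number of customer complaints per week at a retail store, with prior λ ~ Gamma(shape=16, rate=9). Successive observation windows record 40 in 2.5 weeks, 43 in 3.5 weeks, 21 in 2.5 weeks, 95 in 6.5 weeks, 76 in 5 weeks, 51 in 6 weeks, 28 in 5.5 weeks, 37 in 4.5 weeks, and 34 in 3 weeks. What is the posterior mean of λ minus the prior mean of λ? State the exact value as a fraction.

1067/144

Total count: 40 + 43 + 21 + 95 + 76 + 51 + 28 + 37 + 34 = 425.
Total exposure: 2.5 + 3.5 + 2.5 + 6.5 + 5 + 6 + 5.5 + 4.5 + 3 = 39 weeks.
The Gamma prior is conjugate for the Poisson rate, so λ | data ~ Gamma(16+425, 9+39) = Gamma(441, 48).
Posterior mean = 441/48 = 147/16; prior mean = 16/9 = 16/9. Difference = 147/16 − 16/9 = 1067/144.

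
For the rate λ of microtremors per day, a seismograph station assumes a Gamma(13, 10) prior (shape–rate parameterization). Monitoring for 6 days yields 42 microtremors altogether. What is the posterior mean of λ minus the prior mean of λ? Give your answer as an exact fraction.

Total count 42 over total exposure 6 days.
Posterior: α' = 13 + 42 = 55, β' = 10 + 6 = 16.
Posterior mean = 55/16 = 55/16; prior mean = 13/10 = 13/10. Difference = 55/16 − 13/10 = 171/80.

171/80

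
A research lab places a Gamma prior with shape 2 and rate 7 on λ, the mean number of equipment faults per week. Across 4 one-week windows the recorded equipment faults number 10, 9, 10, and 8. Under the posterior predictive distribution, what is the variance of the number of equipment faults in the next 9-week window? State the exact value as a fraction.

7020/121

Total count: 10 + 9 + 10 + 8 = 37.
Total exposure: 4 weeks.
By Gamma–Poisson conjugacy, the posterior is Gamma(α + Σx, β + Σt) = Gamma(2 + 37, 7 + 4) = Gamma(39, 11).
The posterior predictive for a window of length T is Negative Binomial with variance T·α'·(β'+T)/β'² = 9·39·20/121 = 7020/121.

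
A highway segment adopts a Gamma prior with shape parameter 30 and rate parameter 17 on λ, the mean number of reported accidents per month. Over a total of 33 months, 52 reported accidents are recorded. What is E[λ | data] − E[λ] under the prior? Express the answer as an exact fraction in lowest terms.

Total count 52 over total exposure 33 months.
Posterior: α' = 30 + 52 = 82, β' = 17 + 33 = 50.
Posterior mean = 82/50 = 41/25; prior mean = 30/17 = 30/17. Difference = 41/25 − 30/17 = -53/425.

-53/425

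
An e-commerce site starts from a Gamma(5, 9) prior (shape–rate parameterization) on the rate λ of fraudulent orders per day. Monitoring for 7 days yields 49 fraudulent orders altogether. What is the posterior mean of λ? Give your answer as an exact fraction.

27/8

Total count 49 over total exposure 7 days.
Posterior: α' = 5 + 49 = 54, β' = 9 + 7 = 16.
Posterior mean = α'/β' = 54/16 = 27/8.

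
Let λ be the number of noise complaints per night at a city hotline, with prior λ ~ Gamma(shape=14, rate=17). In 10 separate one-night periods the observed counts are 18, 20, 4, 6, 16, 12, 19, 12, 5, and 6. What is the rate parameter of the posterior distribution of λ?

Total count: 18 + 20 + 4 + 6 + 16 + 12 + 19 + 12 + 5 + 6 = 118.
Total exposure: 10 nights.
Posterior: α' = 14 + 118 = 132, β' = 17 + 10 = 27.

27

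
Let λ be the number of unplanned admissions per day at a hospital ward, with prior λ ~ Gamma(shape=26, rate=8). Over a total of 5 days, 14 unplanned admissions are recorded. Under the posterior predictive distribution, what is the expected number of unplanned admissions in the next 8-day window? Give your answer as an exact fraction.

Total count 14 over total exposure 5 days.
The Gamma prior is conjugate for the Poisson rate, so λ | data ~ Gamma(26+14, 8+5) = Gamma(40, 13).
Predictive mean over an 8-day window = T·E[λ|data] = 8·40/13 = 320/13.

320/13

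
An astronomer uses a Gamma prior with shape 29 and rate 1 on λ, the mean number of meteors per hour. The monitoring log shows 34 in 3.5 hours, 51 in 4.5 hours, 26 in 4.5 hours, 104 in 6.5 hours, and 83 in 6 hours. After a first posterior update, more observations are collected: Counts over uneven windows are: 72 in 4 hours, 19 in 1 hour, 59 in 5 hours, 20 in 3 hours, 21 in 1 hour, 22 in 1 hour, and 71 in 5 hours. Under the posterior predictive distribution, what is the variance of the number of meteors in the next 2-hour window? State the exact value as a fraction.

Total count: 34 + 51 + 26 + 104 + 83 = 298.
Total exposure: 3.5 + 4.5 + 4.5 + 6.5 + 6 = 25 hours.
After the first batch: Gamma(29 + 298, 1 + 25) = Gamma(327, 26).
Total count: 72 + 19 + 59 + 20 + 21 + 22 + 71 = 284.
Total exposure: 4 + 1 + 5 + 3 + 1 + 1 + 5 = 20 hours.
After the second batch: Gamma(327 + 284, 26 + 20) = Gamma(611, 46).
The posterior predictive for a window of length T is Negative Binomial with variance T·α'·(β'+T)/β'² = 2·611·48/2116 = 14664/529.

14664/529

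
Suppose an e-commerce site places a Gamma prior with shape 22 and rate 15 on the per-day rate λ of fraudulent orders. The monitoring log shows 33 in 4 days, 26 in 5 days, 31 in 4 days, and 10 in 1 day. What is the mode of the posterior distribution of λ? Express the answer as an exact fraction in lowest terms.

Total count: 33 + 26 + 31 + 10 = 100.
Total exposure: 4 + 5 + 4 + 1 = 14 days.
The Gamma prior is conjugate for the Poisson rate, so λ | data ~ Gamma(22+100, 15+14) = Gamma(122, 29).
Posterior mode = (α'−1)/β' = 121/29.

121/29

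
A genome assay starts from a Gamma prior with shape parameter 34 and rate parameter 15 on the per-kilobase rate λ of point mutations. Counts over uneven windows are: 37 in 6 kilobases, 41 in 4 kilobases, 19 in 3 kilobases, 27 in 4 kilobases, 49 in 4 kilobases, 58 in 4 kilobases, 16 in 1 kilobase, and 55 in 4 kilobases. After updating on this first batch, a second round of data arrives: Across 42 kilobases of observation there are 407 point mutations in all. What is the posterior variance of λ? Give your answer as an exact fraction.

743/7569

Total count: 37 + 41 + 19 + 27 + 49 + 58 + 16 + 55 = 302.
Total exposure: 6 + 4 + 3 + 4 + 4 + 4 + 1 + 4 = 30 kilobases.
After the first batch: Gamma(34 + 302, 15 + 30) = Gamma(336, 45).
Total count 407 over total exposure 42 kilobases.
After the second batch: Gamma(336 + 407, 45 + 42) = Gamma(743, 87).
Posterior variance = α'/β'² = 743/7569.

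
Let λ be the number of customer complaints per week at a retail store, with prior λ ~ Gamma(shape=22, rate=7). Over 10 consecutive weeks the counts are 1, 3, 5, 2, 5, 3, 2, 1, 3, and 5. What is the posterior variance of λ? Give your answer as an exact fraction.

Total count: 1 + 3 + 5 + 2 + 5 + 3 + 2 + 1 + 3 + 5 = 30.
Total exposure: 10 weeks.
Posterior: α' = 22 + 30 = 52, β' = 7 + 10 = 17.
Posterior variance = α'/β'² = 52/289.

52/289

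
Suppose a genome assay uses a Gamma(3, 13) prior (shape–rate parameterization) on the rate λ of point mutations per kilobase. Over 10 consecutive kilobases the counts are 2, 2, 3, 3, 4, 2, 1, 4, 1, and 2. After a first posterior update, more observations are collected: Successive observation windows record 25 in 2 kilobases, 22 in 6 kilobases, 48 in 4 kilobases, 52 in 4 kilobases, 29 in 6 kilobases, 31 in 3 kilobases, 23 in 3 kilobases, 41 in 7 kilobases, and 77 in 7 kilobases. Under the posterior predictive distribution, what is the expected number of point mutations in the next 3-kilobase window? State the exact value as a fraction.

Total count: 2 + 2 + 3 + 3 + 4 + 2 + 1 + 4 + 1 + 2 = 24.
Total exposure: 10 kilobases.
After the first batch: Gamma(3 + 24, 13 + 10) = Gamma(27, 23).
Total count: 25 + 22 + 48 + 52 + 29 + 31 + 23 + 41 + 77 = 348.
Total exposure: 2 + 6 + 4 + 4 + 6 + 3 + 3 + 7 + 7 = 42 kilobases.
After the second batch: Gamma(27 + 348, 23 + 42) = Gamma(375, 65).
Predictive mean over a 3-kilobase window = T·E[λ|data] = 3·375/65 = 225/13.

225/13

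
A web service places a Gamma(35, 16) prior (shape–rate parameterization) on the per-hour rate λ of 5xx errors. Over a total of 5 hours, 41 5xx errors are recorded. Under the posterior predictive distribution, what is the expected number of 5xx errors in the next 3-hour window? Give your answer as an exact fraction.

76/7

Total count 41 over total exposure 5 hours.
The Gamma prior is conjugate for the Poisson rate, so λ | data ~ Gamma(35+41, 16+5) = Gamma(76, 21).
Predictive mean over a 3-hour window = T·E[λ|data] = 3·76/21 = 76/7.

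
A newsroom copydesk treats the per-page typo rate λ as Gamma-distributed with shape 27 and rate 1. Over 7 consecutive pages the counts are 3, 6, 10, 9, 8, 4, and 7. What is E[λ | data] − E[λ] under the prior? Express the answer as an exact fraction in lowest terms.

-71/4

Total count: 3 + 6 + 10 + 9 + 8 + 4 + 7 = 47.
Total exposure: 7 pages.
The Gamma prior is conjugate for the Poisson rate, so λ | data ~ Gamma(27+47, 1+7) = Gamma(74, 8).
Posterior mean = 74/8 = 37/4; prior mean = 27/1 = 27. Difference = 37/4 − 27 = -71/4.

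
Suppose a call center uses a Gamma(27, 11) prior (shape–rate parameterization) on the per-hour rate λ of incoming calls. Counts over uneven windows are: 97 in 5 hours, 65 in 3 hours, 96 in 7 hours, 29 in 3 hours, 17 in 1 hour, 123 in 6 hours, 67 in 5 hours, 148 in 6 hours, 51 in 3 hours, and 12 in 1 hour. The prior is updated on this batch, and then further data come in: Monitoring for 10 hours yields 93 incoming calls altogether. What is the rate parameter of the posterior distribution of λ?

61

Total count: 97 + 65 + 96 + 29 + 17 + 123 + 67 + 148 + 51 + 12 = 705.
Total exposure: 5 + 3 + 7 + 3 + 1 + 6 + 5 + 6 + 3 + 1 = 40 hours.
After the first batch: Gamma(27 + 705, 11 + 40) = Gamma(732, 51).
Total count 93 over total exposure 10 hours.
After the second batch: Gamma(732 + 93, 51 + 10) = Gamma(825, 61).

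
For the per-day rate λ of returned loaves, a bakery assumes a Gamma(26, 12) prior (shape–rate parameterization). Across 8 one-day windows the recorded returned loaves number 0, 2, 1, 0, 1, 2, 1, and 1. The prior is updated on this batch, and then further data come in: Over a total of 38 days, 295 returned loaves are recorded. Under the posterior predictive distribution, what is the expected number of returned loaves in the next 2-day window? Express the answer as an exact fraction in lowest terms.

329/29

Total count: 0 + 2 + 1 + 0 + 1 + 2 + 1 + 1 = 8.
Total exposure: 8 days.
After the first batch: Gamma(26 + 8, 12 + 8) = Gamma(34, 20).
Total count 295 over total exposure 38 days.
After the second batch: Gamma(34 + 295, 20 + 38) = Gamma(329, 58).
Predictive mean over a 2-day window = T·E[λ|data] = 2·329/58 = 329/29.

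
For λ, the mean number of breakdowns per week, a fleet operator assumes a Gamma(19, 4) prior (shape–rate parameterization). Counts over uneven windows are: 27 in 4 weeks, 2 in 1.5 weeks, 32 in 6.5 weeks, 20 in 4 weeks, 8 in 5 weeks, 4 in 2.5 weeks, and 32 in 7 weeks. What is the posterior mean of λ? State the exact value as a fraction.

Total count: 27 + 2 + 32 + 20 + 8 + 4 + 32 = 125.
Total exposure: 4 + 1.5 + 6.5 + 4 + 5 + 2.5 + 7 = 30.5 weeks.
Conjugate update: add total count to the shape and total exposure to the rate, giving Gamma(144, 69/2).
Posterior mean = α'/β' = 144/(69/2) = 96/23.

96/23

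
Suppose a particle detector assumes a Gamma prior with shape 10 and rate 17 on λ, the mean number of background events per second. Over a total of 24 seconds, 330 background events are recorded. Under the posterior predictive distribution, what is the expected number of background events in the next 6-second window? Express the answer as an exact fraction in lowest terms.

Total count 330 over total exposure 24 seconds.
By Gamma–Poisson conjugacy, the posterior is Gamma(α + Σx, β + Σt) = Gamma(10 + 330, 17 + 24) = Gamma(340, 41).
Predictive mean over a 6-second window = T·E[λ|data] = 6·340/41 = 2040/41.

2040/41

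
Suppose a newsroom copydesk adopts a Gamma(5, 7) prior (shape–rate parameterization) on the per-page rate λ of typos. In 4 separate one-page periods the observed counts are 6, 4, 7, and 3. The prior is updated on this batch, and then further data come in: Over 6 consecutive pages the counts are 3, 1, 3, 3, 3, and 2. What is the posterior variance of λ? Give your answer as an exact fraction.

Total count: 6 + 4 + 7 + 3 = 20.
Total exposure: 4 pages.
After the first batch: Gamma(5 + 20, 7 + 4) = Gamma(25, 11).
Total count: 3 + 1 + 3 + 3 + 3 + 2 = 15.
Total exposure: 6 pages.
After the second batch: Gamma(25 + 15, 11 + 6) = Gamma(40, 17).
Posterior variance = α'/β'² = 40/289.

40/289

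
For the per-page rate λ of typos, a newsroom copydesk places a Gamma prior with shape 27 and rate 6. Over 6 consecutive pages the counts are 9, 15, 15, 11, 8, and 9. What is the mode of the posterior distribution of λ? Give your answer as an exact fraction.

Total count: 9 + 15 + 15 + 11 + 8 + 9 = 67.
Total exposure: 6 pages.
By Gamma–Poisson conjugacy, the posterior is Gamma(α + Σx, β + Σt) = Gamma(27 + 67, 6 + 6) = Gamma(94, 12).
Posterior mode = (α'−1)/β' = 93/12 = 31/4.

31/4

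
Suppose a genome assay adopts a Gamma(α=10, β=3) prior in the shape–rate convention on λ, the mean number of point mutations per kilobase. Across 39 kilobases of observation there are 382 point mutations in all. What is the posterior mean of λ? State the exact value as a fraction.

Total count 382 over total exposure 39 kilobases.
The Gamma prior is conjugate for the Poisson rate, so λ | data ~ Gamma(10+382, 3+39) = Gamma(392, 42).
Posterior mean = α'/β' = 392/42 = 28/3.

28/3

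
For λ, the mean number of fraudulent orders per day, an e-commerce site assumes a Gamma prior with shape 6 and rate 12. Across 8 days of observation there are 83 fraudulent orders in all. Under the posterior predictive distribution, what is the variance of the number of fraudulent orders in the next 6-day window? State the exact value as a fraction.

3471/100

Total count 83 over total exposure 8 days.
Conjugate update: add total count to the shape and total exposure to the rate, giving Gamma(89, 20).
The posterior predictive for a window of length T is Negative Binomial with variance T·α'·(β'+T)/β'² = 6·89·26/400 = 3471/100.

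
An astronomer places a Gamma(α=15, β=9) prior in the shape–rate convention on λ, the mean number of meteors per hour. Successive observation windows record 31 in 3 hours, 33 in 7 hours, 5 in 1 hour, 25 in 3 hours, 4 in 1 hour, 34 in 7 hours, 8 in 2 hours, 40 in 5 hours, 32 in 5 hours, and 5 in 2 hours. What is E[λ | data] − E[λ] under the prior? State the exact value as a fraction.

Total count: 31 + 33 + 5 + 25 + 4 + 34 + 8 + 40 + 32 + 5 = 217.
Total exposure: 3 + 7 + 1 + 3 + 1 + 7 + 2 + 5 + 5 + 2 = 36 hours.
Conjugate update: add total count to the shape and total exposure to the rate, giving Gamma(232, 45).
Posterior mean = 232/45 = 232/45; prior mean = 15/9 = 5/3. Difference = 232/45 − 5/3 = 157/45.

157/45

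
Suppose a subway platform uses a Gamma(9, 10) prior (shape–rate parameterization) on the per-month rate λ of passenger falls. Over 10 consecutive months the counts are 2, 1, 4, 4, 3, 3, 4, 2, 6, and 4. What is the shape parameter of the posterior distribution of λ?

42

Total count: 2 + 1 + 4 + 4 + 3 + 3 + 4 + 2 + 6 + 4 = 33.
Total exposure: 10 months.
Gamma(α, β) with Poisson data over total exposure Σt gives posterior Gamma(α+Σx, β+Σt) = Gamma(42, 20).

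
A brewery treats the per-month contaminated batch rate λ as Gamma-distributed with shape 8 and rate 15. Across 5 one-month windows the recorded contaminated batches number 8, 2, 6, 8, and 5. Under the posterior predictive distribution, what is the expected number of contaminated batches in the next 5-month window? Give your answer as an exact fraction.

Total count: 8 + 2 + 6 + 8 + 5 = 29.
Total exposure: 5 months.
Conjugate update: add total count to the shape and total exposure to the rate, giving Gamma(37, 20).
Predictive mean over a 5-month window = T·E[λ|data] = 5·37/20 = 37/4.

37/4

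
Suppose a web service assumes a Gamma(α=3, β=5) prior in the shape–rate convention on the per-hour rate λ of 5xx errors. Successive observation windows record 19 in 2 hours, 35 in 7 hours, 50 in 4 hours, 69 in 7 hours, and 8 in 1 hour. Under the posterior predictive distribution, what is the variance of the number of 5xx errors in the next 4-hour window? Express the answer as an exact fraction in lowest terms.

Total count: 19 + 35 + 50 + 69 + 8 = 181.
Total exposure: 2 + 7 + 4 + 7 + 1 = 21 hours.
The Gamma prior is conjugate for the Poisson rate, so λ | data ~ Gamma(3+181, 5+21) = Gamma(184, 26).
The posterior predictive for a window of length T is Negative Binomial with variance T·α'·(β'+T)/β'² = 4·184·30/676 = 5520/169.

5520/169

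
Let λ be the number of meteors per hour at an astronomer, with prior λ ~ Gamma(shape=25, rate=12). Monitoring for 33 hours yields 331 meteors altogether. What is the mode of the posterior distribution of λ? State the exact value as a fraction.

71/9

Total count 331 over total exposure 33 hours.
By Gamma–Poisson conjugacy, the posterior is Gamma(α + Σx, β + Σt) = Gamma(25 + 331, 12 + 33) = Gamma(356, 45).
Posterior mode = (α'−1)/β' = 355/45 = 71/9.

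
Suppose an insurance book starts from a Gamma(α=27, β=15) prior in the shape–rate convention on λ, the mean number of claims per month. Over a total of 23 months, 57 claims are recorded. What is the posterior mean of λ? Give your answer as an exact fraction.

Total count 57 over total exposure 23 months.
The Gamma prior is conjugate for the Poisson rate, so λ | data ~ Gamma(27+57, 15+23) = Gamma(84, 38).
Posterior mean = α'/β' = 84/38 = 42/19.

42/19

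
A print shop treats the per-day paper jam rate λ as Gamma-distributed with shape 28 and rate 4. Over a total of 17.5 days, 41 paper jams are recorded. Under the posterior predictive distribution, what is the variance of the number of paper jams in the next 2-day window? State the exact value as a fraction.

12972/1849

Total count 41 over total exposure 17.5 days.
Gamma(α, β) with Poisson data over total exposure Σt gives posterior Gamma(α+Σx, β+Σt) = Gamma(69, 43/2).
The posterior predictive for a window of length T is Negative Binomial with variance T·α'·(β'+T)/β'² = 2·69·(47/2)/(1849/4) = 12972/1849.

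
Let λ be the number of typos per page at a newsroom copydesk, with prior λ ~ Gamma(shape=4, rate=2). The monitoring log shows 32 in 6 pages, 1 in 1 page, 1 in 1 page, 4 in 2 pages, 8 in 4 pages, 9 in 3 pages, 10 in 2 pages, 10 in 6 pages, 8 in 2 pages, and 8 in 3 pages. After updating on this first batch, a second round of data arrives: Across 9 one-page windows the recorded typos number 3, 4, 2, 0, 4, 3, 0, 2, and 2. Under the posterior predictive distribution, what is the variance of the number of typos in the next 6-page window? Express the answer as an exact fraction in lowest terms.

Total count: 32 + 1 + 1 + 4 + 8 + 9 + 10 + 10 + 8 + 8 = 91.
Total exposure: 6 + 1 + 1 + 2 + 4 + 3 + 2 + 6 + 2 + 3 = 30 pages.
After the first batch: Gamma(4 + 91, 2 + 30) = Gamma(95, 32).
Total count: 3 + 4 + 2 + 0 + 4 + 3 + 0 + 2 + 2 = 20.
Total exposure: 9 pages.
After the second batch: Gamma(95 + 20, 32 + 9) = Gamma(115, 41).
The posterior predictive for a window of length T is Negative Binomial with variance T·α'·(β'+T)/β'² = 6·115·47/1681 = 32430/1681.

32430/1681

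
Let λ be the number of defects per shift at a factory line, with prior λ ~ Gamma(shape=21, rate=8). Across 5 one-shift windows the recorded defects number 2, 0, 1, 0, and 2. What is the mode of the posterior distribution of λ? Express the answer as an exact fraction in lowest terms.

25/13

Total count: 2 + 0 + 1 + 0 + 2 = 5.
Total exposure: 5 shifts.
Posterior: α' = 21 + 5 = 26, β' = 8 + 5 = 13.
Posterior mode = (α'−1)/β' = 25/13.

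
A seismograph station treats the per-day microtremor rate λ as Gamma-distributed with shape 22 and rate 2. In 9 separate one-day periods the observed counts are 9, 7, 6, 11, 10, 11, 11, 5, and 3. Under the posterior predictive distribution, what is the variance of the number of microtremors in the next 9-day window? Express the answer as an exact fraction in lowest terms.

17100/121

Total count: 9 + 7 + 6 + 11 + 10 + 11 + 11 + 5 + 3 = 73.
Total exposure: 9 days.
Conjugate update: add total count to the shape and total exposure to the rate, giving Gamma(95, 11).
The posterior predictive for a window of length T is Negative Binomial with variance T·α'·(β'+T)/β'² = 9·95·20/121 = 17100/121.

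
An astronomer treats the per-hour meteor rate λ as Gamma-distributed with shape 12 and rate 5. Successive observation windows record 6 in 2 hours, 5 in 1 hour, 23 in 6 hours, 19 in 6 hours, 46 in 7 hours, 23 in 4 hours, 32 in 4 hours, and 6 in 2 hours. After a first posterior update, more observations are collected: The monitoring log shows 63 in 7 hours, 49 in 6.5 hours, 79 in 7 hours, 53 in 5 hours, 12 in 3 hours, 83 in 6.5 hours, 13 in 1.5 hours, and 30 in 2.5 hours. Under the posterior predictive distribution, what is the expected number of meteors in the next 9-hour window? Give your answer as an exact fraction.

Total count: 6 + 5 + 23 + 19 + 46 + 23 + 32 + 6 = 160.
Total exposure: 2 + 1 + 6 + 6 + 7 + 4 + 4 + 2 = 32 hours.
After the first batch: Gamma(12 + 160, 5 + 32) = Gamma(172, 37).
Total count: 63 + 49 + 79 + 53 + 12 + 83 + 13 + 30 = 382.
Total exposure: 7 + 6.5 + 7 + 5 + 3 + 6.5 + 1.5 + 2.5 = 39 hours.
After the second batch: Gamma(172 + 382, 37 + 39) = Gamma(554, 76).
Predictive mean over a 9-hour window = T·E[λ|data] = 9·554/76 = 2493/38.

2493/38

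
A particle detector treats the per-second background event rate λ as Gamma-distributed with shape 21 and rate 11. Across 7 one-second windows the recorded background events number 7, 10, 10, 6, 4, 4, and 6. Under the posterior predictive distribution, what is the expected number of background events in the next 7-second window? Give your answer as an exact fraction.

Total count: 7 + 10 + 10 + 6 + 4 + 4 + 6 = 47.
Total exposure: 7 seconds.
Conjugate update: add total count to the shape and total exposure to the rate, giving Gamma(68, 18).
Predictive mean over a 7-second window = T·E[λ|data] = 7·68/18 = 238/9.

238/9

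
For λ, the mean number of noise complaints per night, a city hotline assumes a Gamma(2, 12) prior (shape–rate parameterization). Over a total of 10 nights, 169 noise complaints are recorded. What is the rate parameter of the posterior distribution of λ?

22

Total count 169 over total exposure 10 nights.
By Gamma–Poisson conjugacy, the posterior is Gamma(α + Σx, β + Σt) = Gamma(2 + 169, 12 + 10) = Gamma(171, 22).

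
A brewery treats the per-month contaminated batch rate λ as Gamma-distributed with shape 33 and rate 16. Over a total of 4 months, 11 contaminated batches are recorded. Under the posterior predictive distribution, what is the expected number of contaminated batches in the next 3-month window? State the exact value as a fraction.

33/5

Total count 11 over total exposure 4 months.
Gamma(α, β) with Poisson data over total exposure Σt gives posterior Gamma(α+Σx, β+Σt) = Gamma(44, 20).
Predictive mean over a 3-month window = T·E[λ|data] = 3·44/20 = 33/5.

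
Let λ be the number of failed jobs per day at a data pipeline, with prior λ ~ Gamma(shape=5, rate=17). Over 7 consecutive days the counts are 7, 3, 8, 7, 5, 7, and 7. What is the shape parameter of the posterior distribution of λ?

49

Total count: 7 + 3 + 8 + 7 + 5 + 7 + 7 = 44.
Total exposure: 7 days.
Conjugate update: add total count to the shape and total exposure to the rate, giving Gamma(49, 24).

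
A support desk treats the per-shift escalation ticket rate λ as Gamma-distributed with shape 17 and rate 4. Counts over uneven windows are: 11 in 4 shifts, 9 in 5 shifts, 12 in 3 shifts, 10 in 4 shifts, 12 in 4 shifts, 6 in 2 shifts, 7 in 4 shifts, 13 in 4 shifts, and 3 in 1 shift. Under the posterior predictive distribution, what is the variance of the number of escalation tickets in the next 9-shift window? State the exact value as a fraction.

Total count: 11 + 9 + 12 + 10 + 12 + 6 + 7 + 13 + 3 = 83.
Total exposure: 4 + 5 + 3 + 4 + 4 + 2 + 4 + 4 + 1 = 31 shifts.
The Gamma prior is conjugate for the Poisson rate, so λ | data ~ Gamma(17+83, 4+31) = Gamma(100, 35).
The posterior predictive for a window of length T is Negative Binomial with variance T·α'·(β'+T)/β'² = 9·100·44/1225 = 1584/49.

1584/49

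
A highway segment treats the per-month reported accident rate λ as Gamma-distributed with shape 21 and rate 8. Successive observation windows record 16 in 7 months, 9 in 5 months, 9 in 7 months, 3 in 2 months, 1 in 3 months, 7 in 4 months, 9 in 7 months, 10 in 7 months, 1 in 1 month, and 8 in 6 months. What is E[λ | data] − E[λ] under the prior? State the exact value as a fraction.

-445/456

Total count: 16 + 9 + 9 + 3 + 1 + 7 + 9 + 10 + 1 + 8 = 73.
Total exposure: 7 + 5 + 7 + 2 + 3 + 4 + 7 + 7 + 1 + 6 = 49 months.
Gamma(α, β) with Poisson data over total exposure Σt gives posterior Gamma(α+Σx, β+Σt) = Gamma(94, 57).
Posterior mean = 94/57 = 94/57; prior mean = 21/8 = 21/8. Difference = 94/57 − 21/8 = -445/456.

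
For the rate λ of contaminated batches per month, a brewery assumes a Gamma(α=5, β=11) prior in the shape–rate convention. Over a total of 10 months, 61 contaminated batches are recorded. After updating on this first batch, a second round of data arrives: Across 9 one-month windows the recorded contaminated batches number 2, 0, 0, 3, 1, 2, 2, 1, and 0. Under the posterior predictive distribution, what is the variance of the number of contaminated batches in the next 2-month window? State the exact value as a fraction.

1232/225

Total count 61 over total exposure 10 months.
After the first batch: Gamma(5 + 61, 11 + 10) = Gamma(66, 21).
Total count: 2 + 0 + 0 + 3 + 1 + 2 + 2 + 1 + 0 = 11.
Total exposure: 9 months.
After the second batch: Gamma(66 + 11, 21 + 9) = Gamma(77, 30).
The posterior predictive for a window of length T is Negative Binomial with variance T·α'·(β'+T)/β'² = 2·77·32/900 = 1232/225.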